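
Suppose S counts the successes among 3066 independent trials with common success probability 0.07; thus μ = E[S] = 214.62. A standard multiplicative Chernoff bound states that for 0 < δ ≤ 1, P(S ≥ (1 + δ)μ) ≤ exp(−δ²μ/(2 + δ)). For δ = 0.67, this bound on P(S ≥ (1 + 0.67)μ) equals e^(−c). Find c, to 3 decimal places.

36.083

c = δ²μ/(2 + δ) = 0.67²·214.62/(2 + 0.67) = 36.0835.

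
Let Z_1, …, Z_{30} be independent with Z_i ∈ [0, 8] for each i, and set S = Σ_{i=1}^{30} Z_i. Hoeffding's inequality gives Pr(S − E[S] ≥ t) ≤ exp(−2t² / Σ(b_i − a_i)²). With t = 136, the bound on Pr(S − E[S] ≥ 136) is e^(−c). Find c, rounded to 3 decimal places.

Σ(b_i − a_i)² = 30·(8)² = 1920.
c = 2t²/1920 = 2·136²/1920 = 19.2667.

19.267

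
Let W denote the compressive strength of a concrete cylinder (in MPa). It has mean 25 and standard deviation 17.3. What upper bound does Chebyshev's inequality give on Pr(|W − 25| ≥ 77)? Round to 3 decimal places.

0.050

Chebyshev: Pr(|W − μ| ≥ t) ≤ Var(W)/t².
Var(W) = σ² = 17.3² = 299.29.
Bound = 299.29 / 5929 = 0.0505.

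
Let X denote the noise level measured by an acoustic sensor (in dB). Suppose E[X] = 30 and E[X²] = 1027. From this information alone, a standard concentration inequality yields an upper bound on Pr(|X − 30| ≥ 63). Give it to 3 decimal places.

0.032

The first two moments determine the variance, so Chebyshev's inequality is the sharpest standard bound available.
Var(X) = E[X²] − (E[X])² = 1027 − 900 = 127.
Chebyshev's inequality: Pr(|X − μ| ≥ t) ≤ Var(X)/t² = 127/3969 = 0.0320.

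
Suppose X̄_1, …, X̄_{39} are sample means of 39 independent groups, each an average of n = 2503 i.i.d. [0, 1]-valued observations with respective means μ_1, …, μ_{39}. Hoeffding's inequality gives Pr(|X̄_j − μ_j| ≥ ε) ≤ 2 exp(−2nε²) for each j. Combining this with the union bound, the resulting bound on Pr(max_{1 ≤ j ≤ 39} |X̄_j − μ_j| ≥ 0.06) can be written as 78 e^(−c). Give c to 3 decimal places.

Union bound over the 39 events: Pr(max_{1 ≤ j ≤ 39} |X̄_j − μ_j| ≥ 0.06) ≤ 39·2·exp(−2nε²) = 78 exp(−2·2503·0.06²).
So c = 2·2503·0.06² = 18.0216.

18.022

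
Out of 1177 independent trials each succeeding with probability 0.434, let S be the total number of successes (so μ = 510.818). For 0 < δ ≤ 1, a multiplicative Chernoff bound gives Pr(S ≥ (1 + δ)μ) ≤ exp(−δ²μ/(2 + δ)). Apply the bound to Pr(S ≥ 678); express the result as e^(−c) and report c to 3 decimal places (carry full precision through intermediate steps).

Write 678 = (1 + δ)μ, so δ = 678/510.818 − 1 = 0.3272829…
Then the exponent is δ²μ/(2 + δ) = (678 − μ)² / (μ·(2 + δ)) = 23.510597.

23.511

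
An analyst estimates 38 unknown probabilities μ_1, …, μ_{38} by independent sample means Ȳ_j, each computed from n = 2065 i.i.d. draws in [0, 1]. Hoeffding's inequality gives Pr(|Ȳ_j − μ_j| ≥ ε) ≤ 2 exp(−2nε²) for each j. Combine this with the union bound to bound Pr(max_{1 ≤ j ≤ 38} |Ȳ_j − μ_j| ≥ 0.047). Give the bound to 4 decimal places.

Per-experiment Hoeffding bound: 2·exp(−2·2065·0.047²) = 2·exp(−9.12317) = 0.00021822.
Union bound over 38 events: 38·0.00021822 = 0.00829.

0.0083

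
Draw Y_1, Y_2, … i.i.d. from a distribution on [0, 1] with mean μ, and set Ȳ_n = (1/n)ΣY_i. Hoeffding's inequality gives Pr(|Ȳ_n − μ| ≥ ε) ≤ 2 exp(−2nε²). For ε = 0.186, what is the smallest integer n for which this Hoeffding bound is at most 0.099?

Require 2·exp(−2nε²) ≤ 0.099, i.e. 2nε² ≥ ln(2/0.099) = 3.005783.
So n ≥ 3.005783 / (2·0.186²) = 43.441.
The smallest integer n is 44.

44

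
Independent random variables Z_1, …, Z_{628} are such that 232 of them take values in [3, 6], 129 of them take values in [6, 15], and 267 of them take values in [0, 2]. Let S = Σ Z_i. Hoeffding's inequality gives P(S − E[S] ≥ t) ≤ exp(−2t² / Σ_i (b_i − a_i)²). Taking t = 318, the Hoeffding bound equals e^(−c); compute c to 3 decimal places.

14.866

Σ(b_i − a_i)² = 232·3² + 129·9² + 267·2² = 13605.
c = 2t² / 13605 = 2·318² / 13605 = 14.8657.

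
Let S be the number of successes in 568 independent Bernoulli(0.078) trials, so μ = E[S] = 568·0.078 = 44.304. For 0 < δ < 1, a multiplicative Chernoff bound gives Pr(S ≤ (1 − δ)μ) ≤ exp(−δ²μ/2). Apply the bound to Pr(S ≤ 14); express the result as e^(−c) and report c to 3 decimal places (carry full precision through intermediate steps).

10.364

Write 14 = (1 − δ)μ, so δ = 1 − 14/44.304 = 0.6840014…
Then the exponent is δ²μ/2 = (μ − 14)²/(2μ) = 10.363990.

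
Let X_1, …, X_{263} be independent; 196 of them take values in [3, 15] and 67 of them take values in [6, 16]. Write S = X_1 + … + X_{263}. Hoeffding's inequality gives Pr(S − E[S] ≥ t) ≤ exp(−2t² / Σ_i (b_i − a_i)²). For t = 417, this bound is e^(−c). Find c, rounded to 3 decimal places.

Σ(b_i − a_i)² = 196·12² + 67·10² = 34924.
c = 2t² / 34924 = 2·417² / 34924 = 9.9581.

9.958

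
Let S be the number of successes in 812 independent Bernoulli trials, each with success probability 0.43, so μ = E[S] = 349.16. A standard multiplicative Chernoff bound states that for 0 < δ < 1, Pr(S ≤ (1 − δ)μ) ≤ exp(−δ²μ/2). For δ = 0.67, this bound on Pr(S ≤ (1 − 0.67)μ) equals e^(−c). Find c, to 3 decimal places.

c = δ²μ/2 = 0.67²·349.16/2 = 78.3690.

78.369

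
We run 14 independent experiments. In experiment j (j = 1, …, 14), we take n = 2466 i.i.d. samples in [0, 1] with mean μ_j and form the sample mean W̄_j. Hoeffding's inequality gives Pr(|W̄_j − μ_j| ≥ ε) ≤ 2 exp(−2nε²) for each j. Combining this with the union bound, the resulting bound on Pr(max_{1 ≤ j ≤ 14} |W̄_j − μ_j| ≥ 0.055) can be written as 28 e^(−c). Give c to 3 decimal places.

Union bound over the 14 events: Pr(max_{1 ≤ j ≤ 14} |W̄_j − μ_j| ≥ 0.055) ≤ 14·2·exp(−2nε²) = 28 exp(−2·2466·0.055²).
So c = 2·2466·0.055² = 14.9193.

14.919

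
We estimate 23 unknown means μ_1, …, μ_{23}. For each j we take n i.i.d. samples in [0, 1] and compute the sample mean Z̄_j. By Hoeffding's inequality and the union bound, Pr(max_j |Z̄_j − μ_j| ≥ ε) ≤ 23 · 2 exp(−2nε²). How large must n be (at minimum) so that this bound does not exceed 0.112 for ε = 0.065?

713

Need 2·23·exp(−2nε²) ≤ 0.112, i.e. exp(−2nε²) ≤ 0.112/46.
So 2nε² ≥ ln(46/0.112) = 6.017898.
Hence n ≥ 6.017898/(2·0.065²) = 712.177.
The smallest integer n is 713.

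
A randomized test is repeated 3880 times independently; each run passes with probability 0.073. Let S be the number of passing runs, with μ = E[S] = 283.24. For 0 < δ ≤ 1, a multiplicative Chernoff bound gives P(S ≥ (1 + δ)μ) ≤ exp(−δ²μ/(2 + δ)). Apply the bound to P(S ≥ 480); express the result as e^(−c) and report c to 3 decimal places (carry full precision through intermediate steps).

Write 480 = (1 + δ)μ, so δ = 480/283.24 − 1 = 0.6946759…
Then the exponent is δ²μ/(2 + δ) = (480 − μ)² / (μ·(2 + δ)) = 50.723884.

50.724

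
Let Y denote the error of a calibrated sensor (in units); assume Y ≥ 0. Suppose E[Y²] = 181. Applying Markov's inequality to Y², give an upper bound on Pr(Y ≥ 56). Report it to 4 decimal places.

Since Y ≥ 0, the event {Y ≥ 56} is the same as {Y² ≥ 3136}.
Markov's inequality applied to Y² gives Pr(Y² ≥ 3136) ≤ E[Y²]/3136 = 181/3136 = 0.0577.

0.0577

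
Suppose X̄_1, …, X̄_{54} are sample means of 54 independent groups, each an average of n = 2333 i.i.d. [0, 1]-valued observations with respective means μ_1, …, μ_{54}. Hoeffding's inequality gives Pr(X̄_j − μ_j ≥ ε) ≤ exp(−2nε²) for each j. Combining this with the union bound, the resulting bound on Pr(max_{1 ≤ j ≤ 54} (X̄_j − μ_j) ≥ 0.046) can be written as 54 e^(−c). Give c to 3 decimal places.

9.873

Union bound over the 54 events: Pr(max_{1 ≤ j ≤ 54} (X̄_j − μ_j) ≥ 0.046) ≤ 54·exp(−2nε²) = 54 exp(−2·2333·0.046²).
So c = 2·2333·0.046² = 9.8733.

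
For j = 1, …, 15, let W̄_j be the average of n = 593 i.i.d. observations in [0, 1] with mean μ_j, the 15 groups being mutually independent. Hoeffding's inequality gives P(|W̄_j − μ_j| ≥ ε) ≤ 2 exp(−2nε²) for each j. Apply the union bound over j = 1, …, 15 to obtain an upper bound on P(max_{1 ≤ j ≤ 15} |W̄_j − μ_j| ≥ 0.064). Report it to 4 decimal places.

Per-experiment Hoeffding bound: 2·exp(−2·593·0.064²) = 2·exp(−4.85786) = 0.015534.
Union bound over 15 events: 15·0.015534 = 0.23301.

0.2330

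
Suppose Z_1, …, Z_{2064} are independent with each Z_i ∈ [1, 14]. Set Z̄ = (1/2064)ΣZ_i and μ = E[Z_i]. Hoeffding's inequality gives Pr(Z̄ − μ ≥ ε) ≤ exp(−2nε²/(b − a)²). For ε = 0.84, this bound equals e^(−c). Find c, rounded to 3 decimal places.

17.235

c = 2nε²/(b − a)² = 2·2064·0.84² / 13² = 17.2350.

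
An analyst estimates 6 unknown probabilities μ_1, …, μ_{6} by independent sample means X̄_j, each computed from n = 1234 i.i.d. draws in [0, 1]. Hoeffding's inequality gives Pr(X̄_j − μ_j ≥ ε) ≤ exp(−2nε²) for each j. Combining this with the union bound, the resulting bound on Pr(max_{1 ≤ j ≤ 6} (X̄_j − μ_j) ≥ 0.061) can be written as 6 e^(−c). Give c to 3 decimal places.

9.183

Union bound over the 6 events: Pr(max_{1 ≤ j ≤ 6} (X̄_j − μ_j) ≥ 0.061) ≤ 6·exp(−2nε²) = 6 exp(−2·1234·0.061²).
So c = 2·1234·0.061² = 9.1834.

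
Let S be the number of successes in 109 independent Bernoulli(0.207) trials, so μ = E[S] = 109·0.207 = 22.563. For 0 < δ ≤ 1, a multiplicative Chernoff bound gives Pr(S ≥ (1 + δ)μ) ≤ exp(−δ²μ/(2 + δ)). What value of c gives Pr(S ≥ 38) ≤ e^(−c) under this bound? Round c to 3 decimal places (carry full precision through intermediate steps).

3.935

Write 38 = (1 + δ)μ, so δ = 38/22.563 − 1 = 0.6841732…
Then the exponent is δ²μ/(2 + δ) = (38 − μ)² / (μ·(2 + δ)) = 3.934762.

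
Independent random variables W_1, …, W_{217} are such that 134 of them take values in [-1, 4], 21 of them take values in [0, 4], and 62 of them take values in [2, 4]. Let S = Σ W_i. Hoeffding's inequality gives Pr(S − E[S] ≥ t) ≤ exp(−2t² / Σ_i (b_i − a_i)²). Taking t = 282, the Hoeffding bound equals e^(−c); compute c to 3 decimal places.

Σ(b_i − a_i)² = 134·5² + 21·4² + 62·2² = 3934.
c = 2t² / 3934 = 2·282² / 3934 = 40.4291.

40.429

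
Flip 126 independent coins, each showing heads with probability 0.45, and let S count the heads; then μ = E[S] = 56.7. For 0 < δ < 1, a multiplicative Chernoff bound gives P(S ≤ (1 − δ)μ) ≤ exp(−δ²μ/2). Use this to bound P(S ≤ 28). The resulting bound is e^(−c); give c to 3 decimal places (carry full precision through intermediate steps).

7.264

Write 28 = (1 − δ)μ, so δ = 1 − 28/56.7 = 0.5061728…
Then the exponent is δ²μ/2 = (μ − 28)²/(2μ) = 7.263580.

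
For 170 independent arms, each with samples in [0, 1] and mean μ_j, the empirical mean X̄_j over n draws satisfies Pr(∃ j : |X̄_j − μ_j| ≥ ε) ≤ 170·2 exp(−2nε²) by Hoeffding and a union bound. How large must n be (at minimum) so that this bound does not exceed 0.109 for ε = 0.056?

Need 2·170·exp(−2nε²) ≤ 0.109, i.e. exp(−2nε²) ≤ 0.109/340.
So 2nε² ≥ ln(340/0.109) = 8.045353.
Hence n ≥ 8.045353/(2·0.056²) = 1282.741.
The smallest integer n is 1283.

1283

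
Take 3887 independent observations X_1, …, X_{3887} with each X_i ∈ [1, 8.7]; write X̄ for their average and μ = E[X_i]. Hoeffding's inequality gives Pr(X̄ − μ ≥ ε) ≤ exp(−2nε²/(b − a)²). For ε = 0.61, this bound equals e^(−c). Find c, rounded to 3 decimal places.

48.789

c = 2nε²/(b − a)² = 2·3887·0.61² / 7.7² = 48.7891.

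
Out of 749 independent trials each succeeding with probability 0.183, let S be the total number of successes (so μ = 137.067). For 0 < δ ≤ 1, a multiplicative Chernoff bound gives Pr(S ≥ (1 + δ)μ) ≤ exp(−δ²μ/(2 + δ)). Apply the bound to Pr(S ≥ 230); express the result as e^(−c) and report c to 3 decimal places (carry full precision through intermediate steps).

23.529

Write 230 = (1 + δ)μ, so δ = 230/137.067 − 1 = 0.6780115…
Then the exponent is δ²μ/(2 + δ) = (230 − μ)² / (μ·(2 + δ)) = 23.528518.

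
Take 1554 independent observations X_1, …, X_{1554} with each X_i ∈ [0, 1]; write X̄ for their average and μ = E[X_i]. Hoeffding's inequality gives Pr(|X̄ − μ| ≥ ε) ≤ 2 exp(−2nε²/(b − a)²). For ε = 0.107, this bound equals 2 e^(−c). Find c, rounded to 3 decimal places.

c = 2nε²/(b − a)² = 2·1554·0.107² / 1² = 35.5835.

35.583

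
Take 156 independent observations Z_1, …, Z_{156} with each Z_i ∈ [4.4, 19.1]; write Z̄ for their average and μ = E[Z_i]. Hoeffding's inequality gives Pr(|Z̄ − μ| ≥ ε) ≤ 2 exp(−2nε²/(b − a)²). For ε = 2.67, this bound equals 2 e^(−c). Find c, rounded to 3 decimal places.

10.293

c = 2nε²/(b − a)² = 2·156·2.67² / 14.7² = 10.2930.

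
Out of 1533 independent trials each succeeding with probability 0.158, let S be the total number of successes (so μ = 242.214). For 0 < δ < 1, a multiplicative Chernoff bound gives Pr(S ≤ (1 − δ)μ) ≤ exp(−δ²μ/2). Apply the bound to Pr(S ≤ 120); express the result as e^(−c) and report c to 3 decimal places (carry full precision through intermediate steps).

30.833

Write 120 = (1 − δ)μ, so δ = 1 − 120/242.214 = 0.5045703…
Then the exponent is δ²μ/2 = (μ − 120)²/(2μ) = 30.832780.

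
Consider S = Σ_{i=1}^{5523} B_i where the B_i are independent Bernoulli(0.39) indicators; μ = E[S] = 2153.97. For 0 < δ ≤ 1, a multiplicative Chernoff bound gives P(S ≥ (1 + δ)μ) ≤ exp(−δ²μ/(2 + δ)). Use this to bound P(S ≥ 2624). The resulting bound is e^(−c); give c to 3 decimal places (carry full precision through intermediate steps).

46.239

Write 2624 = (1 + δ)μ, so δ = 2624/2153.97 − 1 = 0.2182157…
Then the exponent is δ²μ/(2 + δ) = (2624 − μ)² / (μ·(2 + δ)) = 46.238926.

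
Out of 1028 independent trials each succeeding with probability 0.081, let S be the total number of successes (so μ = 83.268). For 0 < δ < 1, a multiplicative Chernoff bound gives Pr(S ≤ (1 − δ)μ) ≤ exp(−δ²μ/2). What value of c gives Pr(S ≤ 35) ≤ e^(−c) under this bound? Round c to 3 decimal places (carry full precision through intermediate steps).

Write 35 = (1 − δ)μ, so δ = 1 − 35/83.268 = 0.5796705…
Then the exponent is δ²μ/2 = (μ − 35)²/(2μ) = 13.989767.

13.990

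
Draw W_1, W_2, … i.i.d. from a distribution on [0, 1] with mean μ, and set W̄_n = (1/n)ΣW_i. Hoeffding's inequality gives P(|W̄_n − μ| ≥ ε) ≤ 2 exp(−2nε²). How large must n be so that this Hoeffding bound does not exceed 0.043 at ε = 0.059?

Require 2·exp(−2nε²) ≤ 0.043, i.e. 2nε² ≥ ln(2/0.043) = 3.839702.
So n ≥ 3.839702 / (2·0.059²) = 551.523.
The smallest integer n is 552.

552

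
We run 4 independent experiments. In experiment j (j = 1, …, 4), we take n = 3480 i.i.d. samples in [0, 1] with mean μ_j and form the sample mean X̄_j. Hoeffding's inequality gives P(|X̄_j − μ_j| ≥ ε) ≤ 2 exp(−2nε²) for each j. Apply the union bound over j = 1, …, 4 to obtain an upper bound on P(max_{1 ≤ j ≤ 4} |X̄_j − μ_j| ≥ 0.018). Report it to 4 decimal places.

0.8390

Per-experiment Hoeffding bound: 2·exp(−2·3480·0.018²) = 2·exp(−2.25504) = 0.20974.
Union bound over 4 events: 4·0.20974 = 0.83895.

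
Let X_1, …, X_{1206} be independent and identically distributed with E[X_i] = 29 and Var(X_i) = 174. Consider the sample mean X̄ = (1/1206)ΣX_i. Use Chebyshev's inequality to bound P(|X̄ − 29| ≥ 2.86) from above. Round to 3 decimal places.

0.018

Var(X̄) = Var(X_i)/n = 174/1206 = 0.14428.
Chebyshev: P(|X̄ − 29| ≥ 2.86) ≤ Var(X̄)/(2.86)² = 174/(1206·2.86²) = 0.0176.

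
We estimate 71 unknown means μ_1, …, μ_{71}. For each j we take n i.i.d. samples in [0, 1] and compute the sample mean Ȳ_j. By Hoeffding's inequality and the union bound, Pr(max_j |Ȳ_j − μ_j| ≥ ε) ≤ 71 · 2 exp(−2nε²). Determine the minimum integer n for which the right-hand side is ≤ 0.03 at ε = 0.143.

Need 2·71·exp(−2nε²) ≤ 0.03, i.e. exp(−2nε²) ≤ 0.03/142.
So 2nε² ≥ ln(142/0.03) = 8.462385.
Hence n ≥ 8.462385/(2·0.143²) = 206.914.
The smallest integer n is 207.

207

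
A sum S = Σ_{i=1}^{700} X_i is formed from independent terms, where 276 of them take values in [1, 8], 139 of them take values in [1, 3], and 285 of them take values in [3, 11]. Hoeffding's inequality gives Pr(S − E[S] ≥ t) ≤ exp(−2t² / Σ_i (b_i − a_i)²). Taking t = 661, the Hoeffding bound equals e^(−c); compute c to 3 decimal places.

Σ(b_i − a_i)² = 276·7² + 139·2² + 285·8² = 32320.
c = 2t² / 32320 = 2·661² / 32320 = 27.0372.

27.037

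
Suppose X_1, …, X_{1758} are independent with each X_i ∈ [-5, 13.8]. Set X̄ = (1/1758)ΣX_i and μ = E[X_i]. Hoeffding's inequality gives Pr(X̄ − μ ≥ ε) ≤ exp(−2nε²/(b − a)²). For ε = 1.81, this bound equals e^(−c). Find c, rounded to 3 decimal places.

c = 2nε²/(b − a)² = 2·1758·1.81² / 18.8² = 32.5904.

32.590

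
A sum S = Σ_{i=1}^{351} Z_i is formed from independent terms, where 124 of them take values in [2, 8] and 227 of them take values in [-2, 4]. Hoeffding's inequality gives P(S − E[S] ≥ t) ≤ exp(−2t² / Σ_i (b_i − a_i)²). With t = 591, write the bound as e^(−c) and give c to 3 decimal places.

55.283

Σ(b_i − a_i)² = 124·6² + 227·6² = 12636.
c = 2t² / 12636 = 2·591² / 12636 = 55.2835.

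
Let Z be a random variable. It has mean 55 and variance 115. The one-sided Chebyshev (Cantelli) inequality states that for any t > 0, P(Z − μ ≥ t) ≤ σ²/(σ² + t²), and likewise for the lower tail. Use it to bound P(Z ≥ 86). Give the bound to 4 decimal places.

Here σ² = 115 and t = 31, so σ² + t² = 1076.
Cantelli's bound: 115/1076 = 0.1069.

0.1069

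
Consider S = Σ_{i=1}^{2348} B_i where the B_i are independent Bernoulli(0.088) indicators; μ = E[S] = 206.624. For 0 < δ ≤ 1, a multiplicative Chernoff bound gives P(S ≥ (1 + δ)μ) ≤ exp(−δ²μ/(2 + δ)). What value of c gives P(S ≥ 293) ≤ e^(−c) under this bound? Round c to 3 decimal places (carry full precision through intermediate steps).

14.933

Write 293 = (1 + δ)μ, so δ = 293/206.624 − 1 = 0.4180347…
Then the exponent is δ²μ/(2 + δ) = (293 − μ)² / (μ·(2 + δ)) = 14.932856.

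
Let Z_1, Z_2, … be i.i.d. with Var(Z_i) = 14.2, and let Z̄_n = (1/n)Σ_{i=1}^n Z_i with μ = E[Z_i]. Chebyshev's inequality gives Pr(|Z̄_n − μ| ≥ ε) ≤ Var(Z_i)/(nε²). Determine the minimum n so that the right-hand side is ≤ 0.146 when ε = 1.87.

28

Require 14.2/(n·1.87²) ≤ 0.146, i.e. n ≥ 14.2/(0.146·1.87²) = 27.813.
The smallest integer n is 28.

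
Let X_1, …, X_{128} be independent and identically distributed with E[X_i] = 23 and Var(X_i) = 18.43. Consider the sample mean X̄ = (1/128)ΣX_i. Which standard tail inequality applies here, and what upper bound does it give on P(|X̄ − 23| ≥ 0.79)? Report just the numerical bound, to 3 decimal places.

With mean and variance of each term known, Chebyshev's inequality bounds the deviation of the sum (or sample mean).
Var(X̄) = Var(X_i)/n = 18.43/128 = 0.14398.
Chebyshev: P(|X̄ − 23| ≥ 0.79) ≤ Var(X̄)/(0.79)² = 18.43/(128·0.79²) = 0.2307.

0.231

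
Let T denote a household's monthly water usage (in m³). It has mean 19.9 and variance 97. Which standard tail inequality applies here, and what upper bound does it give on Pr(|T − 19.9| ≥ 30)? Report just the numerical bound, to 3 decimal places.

Mean and variance are known, so Chebyshev's inequality applies.
Chebyshev: Pr(|T − μ| ≥ t) ≤ Var(T)/t².
Bound = 97 / 900 = 0.1078.

0.108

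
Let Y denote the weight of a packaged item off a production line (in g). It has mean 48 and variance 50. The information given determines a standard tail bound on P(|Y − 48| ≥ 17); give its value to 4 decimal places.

Mean and variance are known, so Chebyshev's inequality applies.
Chebyshev: P(|Y − μ| ≥ t) ≤ Var(Y)/t².
Bound = 50 / 289 = 0.1730.

0.1730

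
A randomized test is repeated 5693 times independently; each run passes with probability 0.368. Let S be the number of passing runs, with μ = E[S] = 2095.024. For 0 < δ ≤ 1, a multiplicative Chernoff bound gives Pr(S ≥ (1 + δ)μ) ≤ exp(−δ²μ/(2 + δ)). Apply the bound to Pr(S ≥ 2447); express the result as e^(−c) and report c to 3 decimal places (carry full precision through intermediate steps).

27.276

Write 2447 = (1 + δ)μ, so δ = 2447/2095.024 − 1 = 0.1680057…
Then the exponent is δ²μ/(2 + δ) = (2447 − μ)² / (μ·(2 + δ)) = 27.275749.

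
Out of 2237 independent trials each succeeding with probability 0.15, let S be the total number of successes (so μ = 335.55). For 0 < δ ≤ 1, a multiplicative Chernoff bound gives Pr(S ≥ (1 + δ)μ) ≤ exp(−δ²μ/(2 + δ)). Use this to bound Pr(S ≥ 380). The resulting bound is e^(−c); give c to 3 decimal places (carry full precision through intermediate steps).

Write 380 = (1 + δ)μ, so δ = 380/335.55 − 1 = 0.1324691…
Then the exponent is δ²μ/(2 + δ) = (380 − μ)² / (μ·(2 + δ)) = 2.761236.

2.761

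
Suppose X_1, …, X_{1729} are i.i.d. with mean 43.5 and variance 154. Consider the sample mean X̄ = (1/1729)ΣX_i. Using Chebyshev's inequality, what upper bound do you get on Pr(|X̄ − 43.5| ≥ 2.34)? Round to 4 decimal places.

0.0163

Var(X̄) = Var(X_i)/n = 154/1729 = 0.089069.
Chebyshev: Pr(|X̄ − 43.5| ≥ 2.34) ≤ Var(X̄)/(2.34)² = 154/(1729·2.34²) = 0.0163.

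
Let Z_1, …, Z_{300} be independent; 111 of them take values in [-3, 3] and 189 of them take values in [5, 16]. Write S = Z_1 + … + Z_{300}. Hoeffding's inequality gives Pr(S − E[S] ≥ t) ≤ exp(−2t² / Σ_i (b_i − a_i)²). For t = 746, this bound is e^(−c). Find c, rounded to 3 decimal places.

41.431

Σ(b_i − a_i)² = 111·6² + 189·11² = 26865.
c = 2t² / 26865 = 2·746² / 26865 = 41.4306.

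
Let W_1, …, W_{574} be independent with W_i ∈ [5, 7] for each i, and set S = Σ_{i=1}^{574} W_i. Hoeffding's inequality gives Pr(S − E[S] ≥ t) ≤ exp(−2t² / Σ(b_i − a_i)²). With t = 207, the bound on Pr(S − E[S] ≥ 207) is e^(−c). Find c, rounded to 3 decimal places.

37.325

Σ(b_i − a_i)² = 574·(2)² = 2296.
c = 2t²/2296 = 2·207²/2296 = 37.3249.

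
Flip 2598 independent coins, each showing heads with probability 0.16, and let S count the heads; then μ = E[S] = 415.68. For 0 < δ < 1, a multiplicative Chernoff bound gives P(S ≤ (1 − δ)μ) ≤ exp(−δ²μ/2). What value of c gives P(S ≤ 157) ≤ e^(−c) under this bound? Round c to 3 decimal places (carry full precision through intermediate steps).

Write 157 = (1 − δ)μ, so δ = 1 − 157/415.68 = 0.6223056…
Then the exponent is δ²μ/2 = (μ − 157)²/(2μ) = 80.489009.

80.489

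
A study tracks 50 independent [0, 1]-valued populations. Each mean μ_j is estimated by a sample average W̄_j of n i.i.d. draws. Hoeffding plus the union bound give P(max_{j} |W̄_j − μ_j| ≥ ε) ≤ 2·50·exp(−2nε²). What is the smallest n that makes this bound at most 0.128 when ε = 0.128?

Need 2·50·exp(−2nε²) ≤ 0.128, i.e. exp(−2nε²) ≤ 0.128/100.
So 2nε² ≥ ln(100/0.128) = 6.660895.
Hence n ≥ 6.660895/(2·0.128²) = 203.274.
The smallest integer n is 204.

204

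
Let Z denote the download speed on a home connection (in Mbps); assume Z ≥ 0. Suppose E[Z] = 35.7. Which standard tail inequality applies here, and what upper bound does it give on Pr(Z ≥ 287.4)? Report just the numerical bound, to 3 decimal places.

Only the mean of a non-negative variable is known, so Markov's inequality is the applicable tail bound.
Markov's inequality: for a non-negative random variable, Pr(Z ≥ a) ≤ E[Z]/a.
Here E[Z] = 35.7 and a = 287.4, so the bound is 35.7/287.4 = 0.1242.

0.124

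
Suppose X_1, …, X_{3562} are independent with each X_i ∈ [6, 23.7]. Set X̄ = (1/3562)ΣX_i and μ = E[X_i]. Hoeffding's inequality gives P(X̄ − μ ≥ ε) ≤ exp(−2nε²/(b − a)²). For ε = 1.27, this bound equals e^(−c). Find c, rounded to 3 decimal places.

36.676

c = 2nε²/(b − a)² = 2·3562·1.27² / 17.7² = 36.6762.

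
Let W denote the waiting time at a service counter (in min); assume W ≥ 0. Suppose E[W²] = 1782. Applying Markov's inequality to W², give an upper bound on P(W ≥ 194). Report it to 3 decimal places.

0.047

Since W ≥ 0, the event {W ≥ 194} is the same as {W² ≥ 37636}.
Markov's inequality applied to W² gives P(W² ≥ 37636) ≤ E[W²]/37636 = 1782/37636 = 0.0473.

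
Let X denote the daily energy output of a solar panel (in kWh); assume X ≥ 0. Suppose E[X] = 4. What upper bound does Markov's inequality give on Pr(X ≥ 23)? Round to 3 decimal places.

Markov's inequality: for a non-negative random variable, Pr(X ≥ a) ≤ E[X]/a.
Here E[X] = 4 and a = 23, so the bound is 4/23 = 0.1739.

0.174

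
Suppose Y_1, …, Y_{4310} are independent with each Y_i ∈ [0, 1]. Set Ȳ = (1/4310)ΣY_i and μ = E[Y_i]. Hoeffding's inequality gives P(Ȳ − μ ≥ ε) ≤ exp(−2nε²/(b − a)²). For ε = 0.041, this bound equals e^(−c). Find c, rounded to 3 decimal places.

c = 2nε²/(b − a)² = 2·4310·0.041² / 1² = 14.4902.

14.490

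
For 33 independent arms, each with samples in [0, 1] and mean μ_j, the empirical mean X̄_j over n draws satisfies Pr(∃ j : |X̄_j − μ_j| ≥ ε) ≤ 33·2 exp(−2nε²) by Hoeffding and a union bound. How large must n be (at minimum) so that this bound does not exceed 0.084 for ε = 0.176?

108

Need 2·33·exp(−2nε²) ≤ 0.084, i.e. exp(−2nε²) ≤ 0.084/66.
So 2nε² ≥ ln(66/0.084) = 6.666593.
Hence n ≥ 6.666593/(2·0.176²) = 107.609.
The smallest integer n is 108.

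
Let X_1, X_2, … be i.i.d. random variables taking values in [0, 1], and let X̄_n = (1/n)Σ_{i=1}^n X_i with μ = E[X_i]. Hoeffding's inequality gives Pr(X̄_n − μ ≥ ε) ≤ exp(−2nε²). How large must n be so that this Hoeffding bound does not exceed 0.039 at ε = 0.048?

Require exp(−2nε²) ≤ 0.039, i.e. 2nε² ≥ ln(1/0.039) = 3.244194.
So n ≥ 3.244194 / (2·0.048²) = 704.035.
The smallest integer n is 705.

705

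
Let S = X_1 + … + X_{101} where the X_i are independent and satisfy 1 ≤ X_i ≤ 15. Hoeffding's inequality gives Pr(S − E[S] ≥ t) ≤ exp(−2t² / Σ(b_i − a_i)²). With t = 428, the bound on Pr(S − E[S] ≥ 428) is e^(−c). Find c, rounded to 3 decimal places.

18.507

Σ(b_i − a_i)² = 101·(14)² = 19796.
c = 2t²/19796 = 2·428²/19796 = 18.5072.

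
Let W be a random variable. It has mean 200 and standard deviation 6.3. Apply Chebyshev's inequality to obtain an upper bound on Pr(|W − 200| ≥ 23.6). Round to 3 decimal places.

0.071

Chebyshev: Pr(|W − μ| ≥ t) ≤ Var(W)/t².
Var(W) = σ² = 6.3² = 39.69.
Bound = 39.69 / 556.96 = 0.0713.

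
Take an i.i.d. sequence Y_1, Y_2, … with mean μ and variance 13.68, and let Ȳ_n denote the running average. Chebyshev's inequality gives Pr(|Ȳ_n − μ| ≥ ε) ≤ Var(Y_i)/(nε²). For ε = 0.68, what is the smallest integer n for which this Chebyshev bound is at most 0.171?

174

Require 13.68/(n·0.68²) ≤ 0.171, i.e. n ≥ 13.68/(0.171·0.68²) = 173.010.
The smallest integer n is 174.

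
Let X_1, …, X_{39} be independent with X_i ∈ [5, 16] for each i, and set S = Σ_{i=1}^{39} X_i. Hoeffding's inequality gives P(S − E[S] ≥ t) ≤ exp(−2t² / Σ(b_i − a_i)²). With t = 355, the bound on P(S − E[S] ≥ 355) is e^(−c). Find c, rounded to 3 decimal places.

Σ(b_i − a_i)² = 39·(11)² = 4719.
c = 2t²/4719 = 2·355²/4719 = 53.4117.

53.412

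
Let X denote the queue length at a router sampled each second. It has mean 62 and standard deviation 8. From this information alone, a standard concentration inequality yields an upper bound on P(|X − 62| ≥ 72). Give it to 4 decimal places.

Mean and variance are known, so Chebyshev's inequality applies.
Chebyshev: P(|X − μ| ≥ t) ≤ Var(X)/t².
Var(X) = σ² = 8² = 64.
Bound = 64 / 5184 = 0.0123.

0.0123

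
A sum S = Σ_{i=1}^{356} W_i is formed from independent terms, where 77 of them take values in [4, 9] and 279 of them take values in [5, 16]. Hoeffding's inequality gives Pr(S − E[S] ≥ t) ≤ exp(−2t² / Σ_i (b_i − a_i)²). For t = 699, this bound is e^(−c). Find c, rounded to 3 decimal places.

27.385

Σ(b_i − a_i)² = 77·5² + 279·11² = 35684.
c = 2t² / 35684 = 2·699² / 35684 = 27.3849.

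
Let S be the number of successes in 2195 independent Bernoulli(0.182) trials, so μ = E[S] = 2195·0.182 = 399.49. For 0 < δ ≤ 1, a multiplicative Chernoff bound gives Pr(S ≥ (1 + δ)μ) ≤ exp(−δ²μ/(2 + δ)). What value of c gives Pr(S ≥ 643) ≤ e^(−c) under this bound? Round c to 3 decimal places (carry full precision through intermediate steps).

56.880

Write 643 = (1 + δ)μ, so δ = 643/399.49 − 1 = 0.6095522…
Then the exponent is δ²μ/(2 + δ) = (643 − μ)² / (μ·(2 + δ)) = 56.880277.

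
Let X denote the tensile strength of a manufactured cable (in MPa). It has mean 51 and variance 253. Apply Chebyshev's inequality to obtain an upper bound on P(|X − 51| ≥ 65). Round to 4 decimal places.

Chebyshev: P(|X − μ| ≥ t) ≤ Var(X)/t².
Bound = 253 / 4225 = 0.0599.

0.0599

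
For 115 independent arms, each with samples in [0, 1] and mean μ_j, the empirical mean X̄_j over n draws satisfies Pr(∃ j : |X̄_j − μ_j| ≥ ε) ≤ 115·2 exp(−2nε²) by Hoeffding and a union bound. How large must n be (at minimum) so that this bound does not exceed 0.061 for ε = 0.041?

2450

Need 2·115·exp(−2nε²) ≤ 0.061, i.e. exp(−2nε²) ≤ 0.061/230.
So 2nε² ≥ ln(230/0.061) = 8.234961.
Hence n ≥ 8.234961/(2·0.041²) = 2449.423.
The smallest integer n is 2450.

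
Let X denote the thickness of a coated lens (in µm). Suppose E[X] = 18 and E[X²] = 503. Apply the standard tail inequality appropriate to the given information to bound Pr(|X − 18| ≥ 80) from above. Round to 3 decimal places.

0.028

The first two moments determine the variance, so Chebyshev's inequality is the sharpest standard bound available.
Var(X) = E[X²] − (E[X])² = 503 − 324 = 179.
Chebyshev's inequality: Pr(|X − μ| ≥ t) ≤ Var(X)/t² = 179/6400 = 0.0280.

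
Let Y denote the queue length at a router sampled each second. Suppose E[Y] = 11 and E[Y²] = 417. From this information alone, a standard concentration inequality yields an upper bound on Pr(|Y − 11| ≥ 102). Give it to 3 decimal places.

0.028

The first two moments determine the variance, so Chebyshev's inequality is the sharpest standard bound available.
Var(Y) = E[Y²] − (E[Y])² = 417 − 121 = 296.
Chebyshev's inequality: Pr(|Y − μ| ≥ t) ≤ Var(Y)/t² = 296/10404 = 0.0285.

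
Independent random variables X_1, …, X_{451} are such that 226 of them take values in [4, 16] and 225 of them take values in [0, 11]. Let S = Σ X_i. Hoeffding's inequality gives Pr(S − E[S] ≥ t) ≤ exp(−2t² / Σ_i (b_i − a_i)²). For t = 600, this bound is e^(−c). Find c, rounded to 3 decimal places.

12.046

Σ(b_i − a_i)² = 226·12² + 225·11² = 59769.
c = 2t² / 59769 = 2·600² / 59769 = 12.0464.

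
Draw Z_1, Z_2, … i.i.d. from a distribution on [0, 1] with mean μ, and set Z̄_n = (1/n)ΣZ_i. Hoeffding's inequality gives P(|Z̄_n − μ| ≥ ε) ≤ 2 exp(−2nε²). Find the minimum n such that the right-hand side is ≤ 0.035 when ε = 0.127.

126

Require 2·exp(−2nε²) ≤ 0.035, i.e. 2nε² ≥ ln(2/0.035) = 4.045554.
So n ≥ 4.045554 / (2·0.127²) = 125.412.
The smallest integer n is 126.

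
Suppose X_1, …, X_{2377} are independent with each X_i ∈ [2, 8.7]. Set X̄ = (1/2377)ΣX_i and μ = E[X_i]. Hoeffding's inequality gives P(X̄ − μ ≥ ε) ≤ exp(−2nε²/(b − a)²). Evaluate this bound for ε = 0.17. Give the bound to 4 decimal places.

Exponent: 2nε²/(b − a)² = 2·2377·0.17² / 6.7² = 3.06061.
Bound = exp(−3.06061) = 0.04686.

0.0469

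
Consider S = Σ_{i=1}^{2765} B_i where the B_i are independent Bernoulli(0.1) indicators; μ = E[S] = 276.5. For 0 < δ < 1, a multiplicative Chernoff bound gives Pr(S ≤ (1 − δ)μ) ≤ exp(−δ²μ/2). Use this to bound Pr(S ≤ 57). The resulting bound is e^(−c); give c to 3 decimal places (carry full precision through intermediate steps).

Write 57 = (1 − δ)μ, so δ = 1 − 57/276.5 = 0.7938517…
Then the exponent is δ²μ/2 = (μ − 57)²/(2μ) = 87.125226.

87.125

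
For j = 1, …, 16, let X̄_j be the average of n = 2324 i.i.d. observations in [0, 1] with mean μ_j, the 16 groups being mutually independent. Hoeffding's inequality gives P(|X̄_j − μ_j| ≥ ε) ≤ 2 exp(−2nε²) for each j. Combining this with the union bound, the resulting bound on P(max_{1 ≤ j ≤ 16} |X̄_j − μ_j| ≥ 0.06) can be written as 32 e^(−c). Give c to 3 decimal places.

Union bound over the 16 events: P(max_{1 ≤ j ≤ 16} |X̄_j − μ_j| ≥ 0.06) ≤ 16·2·exp(−2nε²) = 32 exp(−2·2324·0.06²).
So c = 2·2324·0.06² = 16.7328.

16.733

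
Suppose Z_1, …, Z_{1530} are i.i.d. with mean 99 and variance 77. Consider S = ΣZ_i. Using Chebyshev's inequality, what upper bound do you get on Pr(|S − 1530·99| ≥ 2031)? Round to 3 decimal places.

0.029

Var(S) = n·Var(Z_i) = 1530·77 = 117810.
Chebyshev: Pr(|S − 1530·99| ≥ 2031) ≤ Var(S)/2031² = 117810/4124961 = 0.0286.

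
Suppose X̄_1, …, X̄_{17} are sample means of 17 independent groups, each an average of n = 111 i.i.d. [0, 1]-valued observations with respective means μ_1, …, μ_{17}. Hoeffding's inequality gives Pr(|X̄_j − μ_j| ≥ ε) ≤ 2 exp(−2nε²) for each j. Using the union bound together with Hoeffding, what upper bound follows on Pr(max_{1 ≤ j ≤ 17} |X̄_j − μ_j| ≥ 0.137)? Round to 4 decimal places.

0.5271

Per-experiment Hoeffding bound: 2·exp(−2·111·0.137²) = 2·exp(−4.16672) = 0.031006.
Union bound over 17 events: 17·0.031006 = 0.52710.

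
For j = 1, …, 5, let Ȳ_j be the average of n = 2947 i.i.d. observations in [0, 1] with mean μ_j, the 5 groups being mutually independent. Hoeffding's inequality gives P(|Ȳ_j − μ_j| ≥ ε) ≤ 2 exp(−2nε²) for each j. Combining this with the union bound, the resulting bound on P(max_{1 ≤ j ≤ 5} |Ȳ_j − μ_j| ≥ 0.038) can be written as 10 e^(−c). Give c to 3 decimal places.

8.511

Union bound over the 5 events: P(max_{1 ≤ j ≤ 5} |Ȳ_j − μ_j| ≥ 0.038) ≤ 5·2·exp(−2nε²) = 10 exp(−2·2947·0.038²).
So c = 2·2947·0.038² = 8.5109.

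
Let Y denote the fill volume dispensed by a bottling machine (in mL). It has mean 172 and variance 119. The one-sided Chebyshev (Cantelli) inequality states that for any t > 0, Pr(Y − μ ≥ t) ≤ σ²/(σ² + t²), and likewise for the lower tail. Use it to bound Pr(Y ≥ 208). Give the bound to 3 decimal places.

0.084

Here σ² = 119 and t = 36, so σ² + t² = 1415.
Cantelli's bound: 119/1415 = 0.0841.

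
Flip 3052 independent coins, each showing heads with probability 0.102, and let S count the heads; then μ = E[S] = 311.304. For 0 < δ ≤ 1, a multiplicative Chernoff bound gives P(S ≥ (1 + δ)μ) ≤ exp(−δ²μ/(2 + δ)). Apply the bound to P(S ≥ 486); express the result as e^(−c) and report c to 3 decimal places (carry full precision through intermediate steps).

Write 486 = (1 + δ)μ, so δ = 486/311.304 − 1 = 0.5611749…
Then the exponent is δ²μ/(2 + δ) = (486 − μ)² / (μ·(2 + δ)) = 38.277360.

38.277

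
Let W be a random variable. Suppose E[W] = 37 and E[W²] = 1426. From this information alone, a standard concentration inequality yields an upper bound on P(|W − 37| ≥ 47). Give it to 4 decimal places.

The first two moments determine the variance, so Chebyshev's inequality is the sharpest standard bound available.
Var(W) = E[W²] − (E[W])² = 1426 − 1369 = 57.
Chebyshev's inequality: P(|W − μ| ≥ t) ≤ Var(W)/t² = 57/2209 = 0.0258.

0.0258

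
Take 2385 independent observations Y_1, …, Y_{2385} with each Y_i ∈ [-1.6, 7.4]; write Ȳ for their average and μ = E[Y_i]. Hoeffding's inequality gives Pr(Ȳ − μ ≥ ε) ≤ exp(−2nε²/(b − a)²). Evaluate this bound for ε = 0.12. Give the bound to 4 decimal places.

Exponent: 2nε²/(b − a)² = 2·2385·0.12² / 9² = 0.84800.
Bound = exp(−0.84800) = 0.42827.

0.4283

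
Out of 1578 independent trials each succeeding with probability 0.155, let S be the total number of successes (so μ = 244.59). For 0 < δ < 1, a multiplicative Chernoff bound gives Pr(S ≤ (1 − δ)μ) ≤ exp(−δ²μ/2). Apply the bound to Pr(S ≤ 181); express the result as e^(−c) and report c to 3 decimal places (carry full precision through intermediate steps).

8.266

Write 181 = (1 − δ)μ, so δ = 1 − 181/244.59 = 0.2599861…
Then the exponent is δ²μ/2 = (μ − 181)²/(2μ) = 8.266258.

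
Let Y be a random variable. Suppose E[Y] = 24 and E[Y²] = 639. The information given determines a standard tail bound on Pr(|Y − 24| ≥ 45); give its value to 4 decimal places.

0.0311

The first two moments determine the variance, so Chebyshev's inequality is the sharpest standard bound available.
Var(Y) = E[Y²] − (E[Y])² = 639 − 576 = 63.
Chebyshev's inequality: Pr(|Y − μ| ≥ t) ≤ Var(Y)/t² = 63/2025 = 0.0311.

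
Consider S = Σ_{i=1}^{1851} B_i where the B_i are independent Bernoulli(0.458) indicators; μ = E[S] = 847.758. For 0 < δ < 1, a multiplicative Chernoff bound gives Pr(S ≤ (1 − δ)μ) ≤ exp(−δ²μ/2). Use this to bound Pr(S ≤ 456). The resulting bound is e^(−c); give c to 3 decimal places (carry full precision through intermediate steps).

Write 456 = (1 − δ)μ, so δ = 1 − 456/847.758 = 0.4621106…
Then the exponent is δ²μ/2 = (μ − 456)²/(2μ) = 90.517772.

90.518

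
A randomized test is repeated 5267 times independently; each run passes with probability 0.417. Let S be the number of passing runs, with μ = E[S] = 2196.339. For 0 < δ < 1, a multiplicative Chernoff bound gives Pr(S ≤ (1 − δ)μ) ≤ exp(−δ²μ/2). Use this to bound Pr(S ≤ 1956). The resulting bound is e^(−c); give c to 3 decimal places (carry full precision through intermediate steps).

13.150

Write 1956 = (1 − δ)μ, so δ = 1 − 1956/2196.339 = 0.1094271…
Then the exponent is δ²μ/2 = (μ − 1956)²/(2μ) = 13.149799.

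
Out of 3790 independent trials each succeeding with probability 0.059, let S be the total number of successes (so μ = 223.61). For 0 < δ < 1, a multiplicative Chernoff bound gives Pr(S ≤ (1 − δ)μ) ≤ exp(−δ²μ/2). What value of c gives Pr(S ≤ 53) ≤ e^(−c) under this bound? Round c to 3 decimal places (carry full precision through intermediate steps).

65.086

Write 53 = (1 − δ)μ, so δ = 1 − 53/223.61 = 0.7629802…
Then the exponent is δ²μ/2 = (μ − 53)²/(2μ) = 65.086025.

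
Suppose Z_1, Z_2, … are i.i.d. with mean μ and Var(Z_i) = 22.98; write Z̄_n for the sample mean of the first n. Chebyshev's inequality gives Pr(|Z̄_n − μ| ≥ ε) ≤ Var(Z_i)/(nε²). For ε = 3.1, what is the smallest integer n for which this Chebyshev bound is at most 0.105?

23

Require 22.98/(n·3.1²) ≤ 0.105, i.e. n ≥ 22.98/(0.105·3.1²) = 22.774.
The smallest integer n is 23.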